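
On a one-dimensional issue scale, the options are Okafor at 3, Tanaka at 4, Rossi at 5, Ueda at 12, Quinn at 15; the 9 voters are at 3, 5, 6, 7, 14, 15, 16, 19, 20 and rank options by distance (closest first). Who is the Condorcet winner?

Quinn

With single-peaked preferences on a line, the Condorcet winner is the candidate closest to the median voter.
The median voter (position 14) is closest to Quinn at 15.
Check: Quinn vs Okafor — voters closer to Quinn: 5 of 9.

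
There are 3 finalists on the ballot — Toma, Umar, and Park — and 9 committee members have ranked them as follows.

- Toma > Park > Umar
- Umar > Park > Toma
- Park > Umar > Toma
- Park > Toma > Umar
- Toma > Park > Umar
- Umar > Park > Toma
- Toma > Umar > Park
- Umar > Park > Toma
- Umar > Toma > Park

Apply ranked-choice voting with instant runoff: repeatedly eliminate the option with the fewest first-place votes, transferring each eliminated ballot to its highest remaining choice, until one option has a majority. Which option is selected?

Round 1: Umar 4, Toma 3, Park 2. Park has the fewest and is eliminated.
Round 2: Umar 5, Toma 4. Umar has a majority.

Umar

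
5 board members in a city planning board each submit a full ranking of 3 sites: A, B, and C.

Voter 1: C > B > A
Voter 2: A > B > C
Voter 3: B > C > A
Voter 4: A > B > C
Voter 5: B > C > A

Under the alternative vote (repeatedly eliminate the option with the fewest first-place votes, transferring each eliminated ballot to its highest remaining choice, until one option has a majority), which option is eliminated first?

C

Round 1: A 2, B 2, C 1. C has the fewest and is eliminated.
Round 2: B 3, A 2. B has a majority.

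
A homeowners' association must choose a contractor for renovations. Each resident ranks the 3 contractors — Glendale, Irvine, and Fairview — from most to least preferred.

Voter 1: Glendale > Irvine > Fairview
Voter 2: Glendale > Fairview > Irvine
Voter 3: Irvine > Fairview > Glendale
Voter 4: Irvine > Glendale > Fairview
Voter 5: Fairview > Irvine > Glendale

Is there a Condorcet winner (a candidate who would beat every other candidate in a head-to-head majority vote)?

Head-to-head results (5 voters total):
Glendale vs Irvine: Irvine wins 3–2.
Glendale vs Fairview: Glendale wins 3–2.
Irvine vs Fairview: Irvine wins 3–2.
Irvine beats each rival — Glendale (3–2), Fairview (3–2) — so Irvine is the Condorcet winner.

Yes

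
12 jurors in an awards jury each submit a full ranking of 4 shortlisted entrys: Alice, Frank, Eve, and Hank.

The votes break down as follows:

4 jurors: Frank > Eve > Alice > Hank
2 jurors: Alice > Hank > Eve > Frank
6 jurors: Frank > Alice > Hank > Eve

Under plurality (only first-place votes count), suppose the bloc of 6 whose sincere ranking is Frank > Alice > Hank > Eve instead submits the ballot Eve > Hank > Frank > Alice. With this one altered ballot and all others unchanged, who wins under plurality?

First-place totals with the altered ballot: Alice 2, Frank 4, Eve 6, Hank 0.
The switch changes the winner from Frank to Eve.

Eve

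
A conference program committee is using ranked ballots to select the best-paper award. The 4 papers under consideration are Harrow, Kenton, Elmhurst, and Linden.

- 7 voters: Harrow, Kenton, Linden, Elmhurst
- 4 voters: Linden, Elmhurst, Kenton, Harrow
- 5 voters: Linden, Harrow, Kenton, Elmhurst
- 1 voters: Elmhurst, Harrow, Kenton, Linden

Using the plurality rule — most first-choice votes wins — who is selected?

Linden

First-place vote totals:
  Harrow: 7
  Kenton: 0
  Elmhurst: 1
  Linden: 9
Linden has the most first-place votes.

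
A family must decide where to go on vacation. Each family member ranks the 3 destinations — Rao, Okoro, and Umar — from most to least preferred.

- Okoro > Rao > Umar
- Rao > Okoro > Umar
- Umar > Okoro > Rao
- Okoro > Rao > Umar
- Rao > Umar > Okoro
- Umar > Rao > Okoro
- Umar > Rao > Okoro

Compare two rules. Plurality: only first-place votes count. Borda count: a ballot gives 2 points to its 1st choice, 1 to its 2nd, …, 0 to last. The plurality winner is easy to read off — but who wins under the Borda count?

Plurality first-place counts: Rao 2, Okoro 2, Umar 3 → Umar.
Borda totals: Rao 8, Okoro 6, Umar 7 → Rao.

Rao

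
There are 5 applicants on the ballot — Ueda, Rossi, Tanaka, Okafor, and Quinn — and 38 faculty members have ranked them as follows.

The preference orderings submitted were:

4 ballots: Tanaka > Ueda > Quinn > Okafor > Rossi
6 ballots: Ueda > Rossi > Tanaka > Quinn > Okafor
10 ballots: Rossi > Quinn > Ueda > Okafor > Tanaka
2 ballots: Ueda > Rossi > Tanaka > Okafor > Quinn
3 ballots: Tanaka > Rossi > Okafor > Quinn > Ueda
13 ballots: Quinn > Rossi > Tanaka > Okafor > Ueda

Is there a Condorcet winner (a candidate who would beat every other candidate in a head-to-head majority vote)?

Yes

Head-to-head results (38 voters total):
Ueda vs Rossi: Rossi wins 26–12.
Ueda vs Tanaka: Tanaka wins 20–18.
Ueda vs Okafor: Ueda wins 22–16.
Ueda vs Quinn: Quinn wins 26–12.
Rossi vs Tanaka: Rossi wins 31–7.
Rossi vs Okafor: Rossi wins 34–4.
Rossi vs Quinn: Rossi wins 21–17.
Tanaka vs Okafor: Tanaka wins 28–10.
Tanaka vs Quinn: Quinn wins 23–15.
Okafor vs Quinn: Quinn wins 33–5.
Rossi beats each rival — Ueda (26–12), Tanaka (31–7), Okafor (34–4), Quinn (21–17) — so Rossi is the Condorcet winner.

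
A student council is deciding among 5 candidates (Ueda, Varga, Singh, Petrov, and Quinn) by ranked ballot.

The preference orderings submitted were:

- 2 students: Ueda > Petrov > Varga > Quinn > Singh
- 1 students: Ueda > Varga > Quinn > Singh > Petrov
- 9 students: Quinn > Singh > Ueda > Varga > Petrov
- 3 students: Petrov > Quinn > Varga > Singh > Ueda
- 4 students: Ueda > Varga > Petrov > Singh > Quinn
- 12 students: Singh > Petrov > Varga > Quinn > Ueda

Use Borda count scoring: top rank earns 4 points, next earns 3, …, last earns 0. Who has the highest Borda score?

Singh

Borda scores:
  Ueda: 2·4 + 4 + 9·2 + 3·0 + 4·4 + 12·0 = 46
  Varga: 2·2 + 3 + 9·1 + 3·2 + 4·3 + 12·2 = 58
  Singh: 2·0 + 1 + 9·3 + 3·1 + 4·1 + 12·4 = 83
  Petrov: 2·3 + 0 + 9·0 + 3·4 + 4·2 + 12·3 = 62
  Quinn: 2·1 + 2 + 9·4 + 3·3 + 4·0 + 12·1 = 61
Singh has the highest total.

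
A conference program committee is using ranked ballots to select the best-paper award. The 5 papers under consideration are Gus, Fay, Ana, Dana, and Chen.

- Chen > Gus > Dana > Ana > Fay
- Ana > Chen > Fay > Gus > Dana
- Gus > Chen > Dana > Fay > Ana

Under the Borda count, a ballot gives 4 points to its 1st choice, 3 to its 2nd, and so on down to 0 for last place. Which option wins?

Borda scores:
  Gus: 3 + 1 + 4 = 8
  Fay: 0 + 2 + 1 = 3
  Ana: 1 + 4 + 0 = 5
  Dana: 2 + 0 + 2 = 4
  Chen: 4 + 3 + 3 = 10
Chen has the highest total.

Chen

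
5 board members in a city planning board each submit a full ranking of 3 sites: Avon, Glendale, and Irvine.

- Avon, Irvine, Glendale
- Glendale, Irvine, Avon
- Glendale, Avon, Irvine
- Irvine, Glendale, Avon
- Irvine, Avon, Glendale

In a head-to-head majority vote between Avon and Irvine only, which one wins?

Irvine

Ballots ranking Avon above Irvine: 2.
Ballots ranking Irvine above Avon: 3.
Irvine wins the head-to-head, 3–2.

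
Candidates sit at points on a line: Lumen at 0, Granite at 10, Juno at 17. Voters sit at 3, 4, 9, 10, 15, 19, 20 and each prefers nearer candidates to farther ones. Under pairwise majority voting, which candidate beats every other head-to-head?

With single-peaked preferences on a line, the Condorcet winner is the candidate closest to the median voter.
The median voter (position 10) is closest to Granite at 10.
Check: Granite vs Juno — voters closer to Granite: 4 of 7.

Granite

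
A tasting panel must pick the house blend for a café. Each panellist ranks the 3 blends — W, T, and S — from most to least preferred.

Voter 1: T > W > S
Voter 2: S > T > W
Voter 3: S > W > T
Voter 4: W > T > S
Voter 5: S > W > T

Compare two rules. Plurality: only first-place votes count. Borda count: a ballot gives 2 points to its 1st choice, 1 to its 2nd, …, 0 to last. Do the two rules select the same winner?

Plurality first-place counts: W 1, T 1, S 3 → S.
Borda totals: W 5, T 4, S 6 → S.
The two rules agree on S.

Yes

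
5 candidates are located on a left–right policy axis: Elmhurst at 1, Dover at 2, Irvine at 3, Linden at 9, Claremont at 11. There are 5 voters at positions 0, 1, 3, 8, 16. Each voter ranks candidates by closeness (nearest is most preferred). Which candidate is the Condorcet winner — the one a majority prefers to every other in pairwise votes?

With single-peaked preferences on a line, the Condorcet winner is the candidate closest to the median voter.
The median voter (position 3) is closest to Irvine at 3.
Check: Irvine vs Elmhurst — voters closer to Irvine: 3 of 5.

Irvine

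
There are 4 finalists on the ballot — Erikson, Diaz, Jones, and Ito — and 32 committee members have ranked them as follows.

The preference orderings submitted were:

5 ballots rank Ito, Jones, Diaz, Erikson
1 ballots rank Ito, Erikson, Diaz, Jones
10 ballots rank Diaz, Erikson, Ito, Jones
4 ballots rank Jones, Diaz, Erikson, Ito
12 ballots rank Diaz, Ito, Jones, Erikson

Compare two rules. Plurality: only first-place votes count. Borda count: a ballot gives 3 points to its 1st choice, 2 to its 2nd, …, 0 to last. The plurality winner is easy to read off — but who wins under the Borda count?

Plurality first-place counts: Erikson 0, Diaz 22, Jones 4, Ito 6 → Diaz.
Borda totals: Erikson 26, Diaz 80, Jones 34, Ito 52 → Diaz.

Diaz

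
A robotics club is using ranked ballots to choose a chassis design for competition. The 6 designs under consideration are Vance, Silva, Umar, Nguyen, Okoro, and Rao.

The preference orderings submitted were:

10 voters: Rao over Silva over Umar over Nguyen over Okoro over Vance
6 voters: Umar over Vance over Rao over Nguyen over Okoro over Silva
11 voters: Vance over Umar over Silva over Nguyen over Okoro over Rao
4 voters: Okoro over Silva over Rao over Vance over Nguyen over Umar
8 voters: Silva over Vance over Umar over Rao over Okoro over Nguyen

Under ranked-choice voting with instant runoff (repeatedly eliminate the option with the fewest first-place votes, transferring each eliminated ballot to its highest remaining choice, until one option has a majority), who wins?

Silva

Round 1: Vance 11, Rao 10, Silva 8, Umar 6, Okoro 4, Nguyen 0. Nguyen has the fewest and is eliminated.
Round 2: Vance 11, Rao 10, Silva 8, Umar 6, Okoro 4. Okoro has the fewest and is eliminated.
Round 3: Silva 12, Vance 11, Rao 10, Umar 6. Umar has the fewest and is eliminated.
Round 4: Vance 17, Silva 12, Rao 10. Rao has the fewest and is eliminated.
Round 5: Silva 22, Vance 17. Silva has a majority.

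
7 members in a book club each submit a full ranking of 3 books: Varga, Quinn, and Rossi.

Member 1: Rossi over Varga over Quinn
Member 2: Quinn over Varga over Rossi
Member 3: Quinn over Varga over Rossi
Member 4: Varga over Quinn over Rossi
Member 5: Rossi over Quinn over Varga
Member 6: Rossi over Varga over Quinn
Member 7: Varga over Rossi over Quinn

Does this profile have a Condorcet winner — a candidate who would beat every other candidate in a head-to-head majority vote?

Head-to-head results (7 voters total):
Varga vs Quinn: Varga wins 4–3.
Varga vs Rossi: Varga wins 4–3.
Quinn vs Rossi: Rossi wins 4–3.
Varga beats each rival — Quinn (4–3), Rossi (4–3) — so Varga is the Condorcet winner.

Yes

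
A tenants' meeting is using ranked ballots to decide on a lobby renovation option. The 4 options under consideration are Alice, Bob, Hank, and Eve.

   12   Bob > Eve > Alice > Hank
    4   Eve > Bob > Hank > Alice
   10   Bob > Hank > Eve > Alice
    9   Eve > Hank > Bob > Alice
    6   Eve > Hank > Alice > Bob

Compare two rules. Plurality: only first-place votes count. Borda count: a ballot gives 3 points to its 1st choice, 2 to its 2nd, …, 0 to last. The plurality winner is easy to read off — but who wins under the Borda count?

Eve

Plurality first-place counts: Alice 0, Bob 22, Hank 0, Eve 19 → Bob.
Borda totals: Alice 18, Bob 83, Hank 54, Eve 91 → Eve.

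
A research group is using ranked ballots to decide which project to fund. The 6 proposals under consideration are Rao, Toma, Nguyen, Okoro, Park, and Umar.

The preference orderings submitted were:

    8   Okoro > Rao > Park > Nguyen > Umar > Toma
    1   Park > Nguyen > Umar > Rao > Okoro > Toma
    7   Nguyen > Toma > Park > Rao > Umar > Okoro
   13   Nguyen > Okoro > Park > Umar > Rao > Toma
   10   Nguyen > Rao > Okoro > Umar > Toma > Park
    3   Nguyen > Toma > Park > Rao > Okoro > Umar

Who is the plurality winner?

Nguyen

First-place vote totals:
  Rao: 0
  Toma: 0
  Nguyen: 33
  Okoro: 8
  Park: 1
  Umar: 0
Nguyen has the most first-place votes.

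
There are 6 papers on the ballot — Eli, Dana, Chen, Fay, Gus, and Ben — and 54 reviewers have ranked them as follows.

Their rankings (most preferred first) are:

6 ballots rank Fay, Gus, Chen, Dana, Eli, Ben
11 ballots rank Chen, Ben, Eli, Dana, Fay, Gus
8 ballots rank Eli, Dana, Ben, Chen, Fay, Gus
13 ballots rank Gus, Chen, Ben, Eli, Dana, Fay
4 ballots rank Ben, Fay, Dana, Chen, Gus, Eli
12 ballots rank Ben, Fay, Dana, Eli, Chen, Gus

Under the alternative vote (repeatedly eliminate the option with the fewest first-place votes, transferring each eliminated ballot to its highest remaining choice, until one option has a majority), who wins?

Round 1: Ben 16, Gus 13, Chen 11, Eli 8, Fay 6, Dana 0. Dana has the fewest and is eliminated.
Round 2: Ben 16, Gus 13, Chen 11, Eli 8, Fay 6. Fay has the fewest and is eliminated.
Round 3: Gus 19, Ben 16, Chen 11, Eli 8. Eli has the fewest and is eliminated.
Round 4: Ben 24, Gus 19, Chen 11. Chen has the fewest and is eliminated.
Round 5: Ben 35, Gus 19. Ben has a majority.

Ben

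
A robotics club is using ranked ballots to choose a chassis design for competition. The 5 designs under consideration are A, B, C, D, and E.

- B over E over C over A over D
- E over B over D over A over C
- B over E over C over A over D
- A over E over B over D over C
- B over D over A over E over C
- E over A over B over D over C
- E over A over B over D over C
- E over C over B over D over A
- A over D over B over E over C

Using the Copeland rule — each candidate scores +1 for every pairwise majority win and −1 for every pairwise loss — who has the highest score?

Pairwise results:
  A vs B: B wins 5–4.
  A vs C: A wins 6–3.
  A vs D: A wins 6–3.
  A vs E: E wins 6–3.
  B vs C: B wins 8–1.
  B vs D: B wins 8–1.
  B vs E: E wins 5–4.
  C vs D: D wins 6–3.
  C vs E: E wins 9–0.
  D vs E: E wins 7–2.
Copeland scores (wins − losses):
  A: 2 − 2 = 0
  B: 3 − 1 = 2
  C: 0 − 4 = -4
  D: 1 − 3 = -2
  E: 4 − 0 = 4
E has the best Copeland score.

E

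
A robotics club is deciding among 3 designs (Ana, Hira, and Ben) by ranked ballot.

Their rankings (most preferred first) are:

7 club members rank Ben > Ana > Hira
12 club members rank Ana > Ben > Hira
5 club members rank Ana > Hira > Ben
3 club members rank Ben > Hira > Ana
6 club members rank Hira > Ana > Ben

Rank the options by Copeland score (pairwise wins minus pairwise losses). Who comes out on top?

Ana

Pairwise results:
  Ana vs Hira: Ana wins 24–9.
  Ana vs Ben: Ana wins 23–10.
  Hira vs Ben: Ben wins 22–11.
Copeland scores (wins − losses):
  Ana: 2 − 0 = 2
  Hira: 0 − 2 = -2
  Ben: 1 − 1 = 0
Ana has the best Copeland score.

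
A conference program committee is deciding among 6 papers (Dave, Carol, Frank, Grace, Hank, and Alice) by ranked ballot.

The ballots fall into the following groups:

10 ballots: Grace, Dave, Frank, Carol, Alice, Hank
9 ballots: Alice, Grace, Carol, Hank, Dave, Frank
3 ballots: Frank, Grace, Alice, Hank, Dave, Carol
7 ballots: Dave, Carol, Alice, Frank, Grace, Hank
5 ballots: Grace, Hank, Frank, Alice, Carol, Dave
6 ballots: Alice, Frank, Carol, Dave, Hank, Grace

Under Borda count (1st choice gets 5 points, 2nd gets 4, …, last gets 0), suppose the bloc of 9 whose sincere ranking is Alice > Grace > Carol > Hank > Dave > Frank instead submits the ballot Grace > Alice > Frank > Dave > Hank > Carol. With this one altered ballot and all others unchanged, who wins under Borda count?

Grace

Borda totals with the altered ballot: Dave 108, Carol 71, Frank 125, Grace 139, Hank 41, Alice 116.
The winner is unchanged: still Grace.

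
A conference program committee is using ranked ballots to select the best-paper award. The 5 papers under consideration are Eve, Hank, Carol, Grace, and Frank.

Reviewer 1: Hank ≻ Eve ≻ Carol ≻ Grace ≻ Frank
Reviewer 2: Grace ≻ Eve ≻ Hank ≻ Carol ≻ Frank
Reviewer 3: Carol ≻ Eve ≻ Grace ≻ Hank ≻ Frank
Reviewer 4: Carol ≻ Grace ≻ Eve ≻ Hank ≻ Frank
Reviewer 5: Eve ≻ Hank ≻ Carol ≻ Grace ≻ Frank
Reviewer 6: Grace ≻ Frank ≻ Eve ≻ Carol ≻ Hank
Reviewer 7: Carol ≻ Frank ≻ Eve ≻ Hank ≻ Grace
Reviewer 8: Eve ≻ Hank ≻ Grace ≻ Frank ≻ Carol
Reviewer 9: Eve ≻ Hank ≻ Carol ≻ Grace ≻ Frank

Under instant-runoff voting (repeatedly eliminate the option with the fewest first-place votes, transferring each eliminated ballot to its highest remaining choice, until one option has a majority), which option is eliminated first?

Frank

Round 1: Eve 3, Carol 3, Grace 2, Hank 1, Frank 0. Frank has the fewest and is eliminated.
Round 2: Eve 3, Carol 3, Grace 2, Hank 1. Hank has the fewest and is eliminated.
Round 3: Eve 4, Carol 3, Grace 2. Grace has the fewest and is eliminated.
Round 4: Eve 6, Carol 3. Eve has a majority.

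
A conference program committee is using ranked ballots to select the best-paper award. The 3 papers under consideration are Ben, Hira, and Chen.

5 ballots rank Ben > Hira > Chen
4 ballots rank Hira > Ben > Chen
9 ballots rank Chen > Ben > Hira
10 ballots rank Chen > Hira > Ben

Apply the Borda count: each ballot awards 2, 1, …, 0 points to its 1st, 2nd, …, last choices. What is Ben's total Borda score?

Borda scores:
  Ben: 5·2 + 4·1 + 9·1 + 10·0 = 23
  Hira: 5·1 + 4·2 + 9·0 + 10·1 = 23
  Chen: 5·0 + 4·0 + 9·2 + 10·2 = 38

23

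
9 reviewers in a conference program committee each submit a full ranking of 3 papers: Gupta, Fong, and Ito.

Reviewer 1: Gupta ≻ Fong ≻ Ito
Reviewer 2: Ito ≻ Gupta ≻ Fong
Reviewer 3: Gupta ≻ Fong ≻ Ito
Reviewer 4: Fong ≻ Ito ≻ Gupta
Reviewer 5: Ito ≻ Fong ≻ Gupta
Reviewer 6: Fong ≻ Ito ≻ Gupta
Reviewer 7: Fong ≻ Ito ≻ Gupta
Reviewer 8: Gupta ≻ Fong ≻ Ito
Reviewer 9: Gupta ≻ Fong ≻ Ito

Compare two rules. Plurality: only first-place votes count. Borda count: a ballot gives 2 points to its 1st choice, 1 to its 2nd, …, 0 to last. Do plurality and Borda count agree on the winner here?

Plurality first-place counts: Gupta 4, Fong 3, Ito 2 → Gupta.
Borda totals: Gupta 9, Fong 11, Ito 7 → Fong.
The two rules disagree: plurality picks Gupta, Borda picks Fong.

No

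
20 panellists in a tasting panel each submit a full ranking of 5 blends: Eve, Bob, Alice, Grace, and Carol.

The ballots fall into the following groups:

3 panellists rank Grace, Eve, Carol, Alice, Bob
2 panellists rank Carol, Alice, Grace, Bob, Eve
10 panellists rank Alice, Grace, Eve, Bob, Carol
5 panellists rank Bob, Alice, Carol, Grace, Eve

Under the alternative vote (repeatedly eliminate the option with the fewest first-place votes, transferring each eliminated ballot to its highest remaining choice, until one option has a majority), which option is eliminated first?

Round 1: Alice 10, Bob 5, Grace 3, Carol 2, Eve 0. Eve has the fewest and is eliminated.
Round 2: Alice 10, Bob 5, Grace 3, Carol 2. Carol has the fewest and is eliminated.
Round 3: Alice 12, Bob 5, Grace 3. Alice has a majority.

Eve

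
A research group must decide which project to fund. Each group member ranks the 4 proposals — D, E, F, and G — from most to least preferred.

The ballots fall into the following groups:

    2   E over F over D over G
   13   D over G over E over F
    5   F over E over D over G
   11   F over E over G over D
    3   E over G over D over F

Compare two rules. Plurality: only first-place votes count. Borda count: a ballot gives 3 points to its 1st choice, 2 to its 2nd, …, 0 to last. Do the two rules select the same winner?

Plurality first-place counts: D 13, E 5, F 16, G 0 → F.
Borda totals: D 49, E 60, F 52, G 43 → E.
The two rules disagree: plurality picks F, Borda picks E.

No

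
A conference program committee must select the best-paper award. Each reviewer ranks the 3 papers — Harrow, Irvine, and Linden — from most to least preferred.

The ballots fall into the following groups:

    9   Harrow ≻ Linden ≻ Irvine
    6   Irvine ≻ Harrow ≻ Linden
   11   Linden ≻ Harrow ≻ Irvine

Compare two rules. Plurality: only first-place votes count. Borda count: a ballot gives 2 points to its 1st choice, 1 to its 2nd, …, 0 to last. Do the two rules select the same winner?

Plurality first-place counts: Harrow 9, Irvine 6, Linden 11 → Linden.
Borda totals: Harrow 35, Irvine 12, Linden 31 → Harrow.
The two rules disagree: plurality picks Linden, Borda picks Harrow.

No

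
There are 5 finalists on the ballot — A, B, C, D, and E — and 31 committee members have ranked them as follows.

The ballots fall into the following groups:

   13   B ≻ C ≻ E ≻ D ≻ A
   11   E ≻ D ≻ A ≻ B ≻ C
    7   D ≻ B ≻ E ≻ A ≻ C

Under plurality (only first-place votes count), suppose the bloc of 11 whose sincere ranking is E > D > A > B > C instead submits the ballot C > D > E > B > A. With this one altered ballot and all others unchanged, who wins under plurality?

First-place totals with the altered ballot: A 0, B 13, C 11, D 7, E 0.
The winner is unchanged: still B.

B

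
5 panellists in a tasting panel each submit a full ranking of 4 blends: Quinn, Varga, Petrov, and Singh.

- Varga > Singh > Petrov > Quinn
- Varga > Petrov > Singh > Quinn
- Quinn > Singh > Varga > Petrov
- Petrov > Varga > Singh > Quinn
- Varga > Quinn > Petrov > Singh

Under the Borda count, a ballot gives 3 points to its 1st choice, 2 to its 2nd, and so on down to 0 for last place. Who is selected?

Varga

Borda scores:
  Quinn: 0 + 0 + 3 + 0 + 2 = 5
  Varga: 3 + 3 + 1 + 2 + 3 = 12
  Petrov: 1 + 2 + 0 + 3 + 1 = 7
  Singh: 2 + 1 + 2 + 1 + 0 = 6
Varga has the highest total.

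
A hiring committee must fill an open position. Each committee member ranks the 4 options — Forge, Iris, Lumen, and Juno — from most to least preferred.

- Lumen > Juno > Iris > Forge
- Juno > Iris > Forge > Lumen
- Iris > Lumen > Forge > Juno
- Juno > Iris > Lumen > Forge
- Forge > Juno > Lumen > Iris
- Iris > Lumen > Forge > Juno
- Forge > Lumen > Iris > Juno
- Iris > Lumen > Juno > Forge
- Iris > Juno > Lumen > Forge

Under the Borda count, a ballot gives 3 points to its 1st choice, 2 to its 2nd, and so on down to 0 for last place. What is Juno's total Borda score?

13

Borda scores:
  Forge: 0 + 1 + 1 + 0 + 3 + 1 + 3 + 0 + 0 = 9
  Iris: 1 + 2 + 3 + 2 + 0 + 3 + 1 + 3 + 3 = 18
  Lumen: 3 + 0 + 2 + 1 + 1 + 2 + 2 + 2 + 1 = 14
  Juno: 2 + 3 + 0 + 3 + 2 + 0 + 0 + 1 + 2 = 13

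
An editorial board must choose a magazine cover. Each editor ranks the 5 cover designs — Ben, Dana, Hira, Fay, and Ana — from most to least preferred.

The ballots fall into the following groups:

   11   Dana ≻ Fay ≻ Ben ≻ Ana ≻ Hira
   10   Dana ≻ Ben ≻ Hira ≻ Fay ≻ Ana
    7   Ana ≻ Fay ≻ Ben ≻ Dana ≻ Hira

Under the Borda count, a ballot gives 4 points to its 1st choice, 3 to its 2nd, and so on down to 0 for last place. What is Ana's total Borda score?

Borda scores:
  Ben: 11·2 + 10·3 + 7·2 = 66
  Dana: 11·4 + 10·4 + 7·1 = 91
  Hira: 11·0 + 10·2 + 7·0 = 20
  Fay: 11·3 + 10·1 + 7·3 = 64
  Ana: 11·1 + 10·0 + 7·4 = 39

39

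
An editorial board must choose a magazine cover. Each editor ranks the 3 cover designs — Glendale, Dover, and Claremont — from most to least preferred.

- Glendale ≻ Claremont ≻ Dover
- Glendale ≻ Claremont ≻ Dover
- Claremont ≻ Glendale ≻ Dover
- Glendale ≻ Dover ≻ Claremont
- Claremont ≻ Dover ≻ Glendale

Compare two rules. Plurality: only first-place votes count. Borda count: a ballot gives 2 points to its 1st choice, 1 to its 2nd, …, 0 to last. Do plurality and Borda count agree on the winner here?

Plurality first-place counts: Glendale 3, Dover 0, Claremont 2 → Glendale.
Borda totals: Glendale 7, Dover 2, Claremont 6 → Glendale.
The two rules agree on Glendale.

Yes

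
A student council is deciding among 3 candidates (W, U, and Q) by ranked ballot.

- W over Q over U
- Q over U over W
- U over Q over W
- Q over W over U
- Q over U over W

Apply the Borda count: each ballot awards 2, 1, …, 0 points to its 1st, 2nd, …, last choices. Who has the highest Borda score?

Q

Borda scores:
  W: 2 + 0 + 0 + 1 + 0 = 3
  U: 0 + 1 + 2 + 0 + 1 = 4
  Q: 1 + 2 + 1 + 2 + 2 = 8
Q has the highest total.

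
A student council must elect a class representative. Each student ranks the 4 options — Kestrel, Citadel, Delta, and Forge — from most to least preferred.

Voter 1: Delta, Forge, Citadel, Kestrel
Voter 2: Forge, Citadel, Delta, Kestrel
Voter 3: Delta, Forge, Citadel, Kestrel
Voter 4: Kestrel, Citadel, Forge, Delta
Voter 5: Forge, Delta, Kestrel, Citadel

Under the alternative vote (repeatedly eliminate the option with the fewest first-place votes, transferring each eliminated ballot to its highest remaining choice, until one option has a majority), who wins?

Forge

Round 1: Delta 2, Forge 2, Kestrel 1, Citadel 0. Citadel has the fewest and is eliminated.
Round 2: Delta 2, Forge 2, Kestrel 1. Kestrel has the fewest and is eliminated.
Round 3: Forge 3, Delta 2. Forge has a majority.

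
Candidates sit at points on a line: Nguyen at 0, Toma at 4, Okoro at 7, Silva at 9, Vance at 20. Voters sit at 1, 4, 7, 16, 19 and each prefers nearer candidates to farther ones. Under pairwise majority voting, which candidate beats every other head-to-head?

Okoro

With single-peaked preferences on a line, the Condorcet winner is the candidate closest to the median voter.
The median voter (position 7) is closest to Okoro at 7.
Check: Okoro vs Toma — voters closer to Okoro: 3 of 5.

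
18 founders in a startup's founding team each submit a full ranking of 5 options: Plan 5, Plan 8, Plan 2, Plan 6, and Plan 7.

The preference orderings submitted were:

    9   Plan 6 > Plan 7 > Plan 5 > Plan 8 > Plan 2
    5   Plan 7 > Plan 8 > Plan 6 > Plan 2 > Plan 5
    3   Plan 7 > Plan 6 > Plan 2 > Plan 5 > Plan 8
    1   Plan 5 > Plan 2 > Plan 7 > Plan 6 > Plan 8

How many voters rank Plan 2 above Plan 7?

1

Ballots ranking Plan 2 above Plan 7: 1.
Ballots ranking Plan 7 above Plan 2: 9+5+3 = 17.
So 1 of 18 voters prefer Plan 2 to Plan 7.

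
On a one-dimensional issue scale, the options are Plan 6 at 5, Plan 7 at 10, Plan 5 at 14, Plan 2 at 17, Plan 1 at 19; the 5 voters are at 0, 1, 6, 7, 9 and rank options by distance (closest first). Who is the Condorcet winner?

With single-peaked preferences on a line, the Condorcet winner is the candidate closest to the median voter.
The median voter (position 6) is closest to Plan 6 at 5.
Check: Plan 6 vs Plan 2 — voters closer to Plan 6: 5 of 5.

Plan 6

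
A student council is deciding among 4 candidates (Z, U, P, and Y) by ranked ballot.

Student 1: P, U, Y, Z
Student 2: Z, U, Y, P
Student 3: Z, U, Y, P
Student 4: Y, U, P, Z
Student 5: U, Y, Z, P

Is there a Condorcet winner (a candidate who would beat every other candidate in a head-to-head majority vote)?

Head-to-head results (5 voters total):
Z vs U: U wins 3–2.
Z vs P: Z wins 3–2.
Z vs Y: Y wins 3–2.
U vs P: U wins 4–1.
U vs Y: U wins 4–1.
P vs Y: Y wins 4–1.
U beats each rival — Z (3–2), P (4–1), Y (4–1) — so U is the Condorcet winner.

Yes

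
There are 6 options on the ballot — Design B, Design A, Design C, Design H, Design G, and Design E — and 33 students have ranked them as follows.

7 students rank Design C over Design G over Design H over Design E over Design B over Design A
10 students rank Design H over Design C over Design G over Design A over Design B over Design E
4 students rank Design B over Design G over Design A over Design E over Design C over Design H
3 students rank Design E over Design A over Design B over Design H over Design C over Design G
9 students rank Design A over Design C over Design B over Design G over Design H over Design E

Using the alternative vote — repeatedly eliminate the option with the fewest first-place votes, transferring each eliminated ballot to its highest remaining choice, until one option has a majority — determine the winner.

Round 1: Design H 10, Design A 9, Design C 7, Design B 4, Design E 3, Design G 0. Design G has the fewest and is eliminated.
Round 2: Design H 10, Design A 9, Design C 7, Design B 4, Design E 3. Design E has the fewest and is eliminated.
Round 3: Design A 12, Design H 10, Design C 7, Design B 4. Design B has the fewest and is eliminated.
Round 4: Design A 16, Design H 10, Design C 7. Design C has the fewest and is eliminated.
Round 5: Design H 17, Design A 16. Design H has a majority.

Design H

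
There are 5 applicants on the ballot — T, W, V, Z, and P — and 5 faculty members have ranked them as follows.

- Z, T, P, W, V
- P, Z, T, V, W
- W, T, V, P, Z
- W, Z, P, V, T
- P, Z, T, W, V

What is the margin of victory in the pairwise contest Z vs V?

Ballots ranking Z above V: 4.
Ballots ranking V above Z: 1.
Z wins 4–1, a margin of 3.

3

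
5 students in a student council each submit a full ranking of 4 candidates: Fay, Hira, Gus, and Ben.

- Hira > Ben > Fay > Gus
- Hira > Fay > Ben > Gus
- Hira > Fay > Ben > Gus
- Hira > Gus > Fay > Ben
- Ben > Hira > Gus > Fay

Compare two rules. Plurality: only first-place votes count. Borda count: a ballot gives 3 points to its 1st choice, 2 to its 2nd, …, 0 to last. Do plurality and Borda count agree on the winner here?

Yes

Plurality first-place counts: Fay 0, Hira 4, Gus 0, Ben 1 → Hira.
Borda totals: Fay 6, Hira 14, Gus 3, Ben 7 → Hira.
The two rules agree on Hira.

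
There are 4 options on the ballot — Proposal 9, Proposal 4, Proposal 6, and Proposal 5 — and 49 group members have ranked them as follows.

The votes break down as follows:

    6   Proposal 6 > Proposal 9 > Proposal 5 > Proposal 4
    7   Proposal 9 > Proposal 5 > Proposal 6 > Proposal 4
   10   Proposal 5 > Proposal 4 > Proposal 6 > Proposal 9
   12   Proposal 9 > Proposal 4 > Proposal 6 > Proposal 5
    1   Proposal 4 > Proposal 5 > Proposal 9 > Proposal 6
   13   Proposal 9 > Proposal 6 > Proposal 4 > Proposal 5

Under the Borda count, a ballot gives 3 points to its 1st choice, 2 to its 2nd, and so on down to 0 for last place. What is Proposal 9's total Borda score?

Borda scores:
  Proposal 9: 6·2 + 7·3 + 10·0 + 12·3 + 1 + 13·3 = 109
  Proposal 4: 6·0 + 7·0 + 10·2 + 12·2 + 3 + 13·1 = 60
  Proposal 6: 6·3 + 7·1 + 10·1 + 12·1 + 0 + 13·2 = 73
  Proposal 5: 6·1 + 7·2 + 10·3 + 12·0 + 2 + 13·0 = 52

109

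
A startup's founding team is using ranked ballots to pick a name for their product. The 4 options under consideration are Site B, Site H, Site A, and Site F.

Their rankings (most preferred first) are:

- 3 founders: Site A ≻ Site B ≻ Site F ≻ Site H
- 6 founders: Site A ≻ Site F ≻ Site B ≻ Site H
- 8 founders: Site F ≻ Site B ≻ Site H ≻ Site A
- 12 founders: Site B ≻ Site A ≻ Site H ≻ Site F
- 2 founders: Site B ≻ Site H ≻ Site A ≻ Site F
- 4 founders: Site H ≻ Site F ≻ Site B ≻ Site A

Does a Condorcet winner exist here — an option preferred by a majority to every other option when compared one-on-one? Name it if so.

There is no Condorcet winner

Head-to-head results (35 voters total):
Site B vs Site H: Site B wins 31–4.
Site B vs Site A: Site B wins 26–9.
Site B vs Site F: Site F wins 18–17.
Site H vs Site A: Site A wins 21–14.
Site H vs Site F: Site H wins 18–17.
Site A vs Site F: Site A wins 23–12.
No candidate beats all others: Site B beats Site H beats Site F beats Site B, a majority cycle.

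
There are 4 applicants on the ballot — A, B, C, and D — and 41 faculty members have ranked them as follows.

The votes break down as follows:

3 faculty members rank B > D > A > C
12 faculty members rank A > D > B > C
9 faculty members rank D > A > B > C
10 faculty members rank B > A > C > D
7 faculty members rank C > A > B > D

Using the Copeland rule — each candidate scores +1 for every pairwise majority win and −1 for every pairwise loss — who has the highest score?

A

Pairwise results:
  A vs B: A wins 28–13.
  A vs C: A wins 34–7.
  A vs D: A wins 29–12.
  B vs C: B wins 34–7.
  B vs D: D wins 21–20.
  C vs D: D wins 24–17.
Copeland scores (wins − losses):
  A: 3 − 0 = 3
  B: 1 − 2 = -1
  C: 0 − 3 = -3
  D: 2 − 1 = 1
A has the best Copeland score.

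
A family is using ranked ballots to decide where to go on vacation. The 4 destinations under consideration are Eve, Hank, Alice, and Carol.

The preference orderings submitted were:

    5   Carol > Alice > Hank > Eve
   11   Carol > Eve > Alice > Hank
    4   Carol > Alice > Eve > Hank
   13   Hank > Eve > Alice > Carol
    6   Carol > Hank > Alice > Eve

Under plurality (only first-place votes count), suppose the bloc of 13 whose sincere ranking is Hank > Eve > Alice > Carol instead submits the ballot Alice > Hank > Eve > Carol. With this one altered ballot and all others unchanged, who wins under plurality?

First-place totals with the altered ballot: Eve 0, Hank 0, Alice 13, Carol 26.
The winner is unchanged: still Carol.

Carol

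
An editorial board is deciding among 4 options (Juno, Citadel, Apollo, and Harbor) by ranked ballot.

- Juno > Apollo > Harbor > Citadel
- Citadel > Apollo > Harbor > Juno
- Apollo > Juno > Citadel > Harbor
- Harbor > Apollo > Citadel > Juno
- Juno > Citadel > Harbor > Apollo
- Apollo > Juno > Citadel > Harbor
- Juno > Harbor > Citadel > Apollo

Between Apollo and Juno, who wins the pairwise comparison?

Apollo

Ballots ranking Apollo above Juno: 4.
Ballots ranking Juno above Apollo: 3.
Apollo wins the head-to-head, 4–3.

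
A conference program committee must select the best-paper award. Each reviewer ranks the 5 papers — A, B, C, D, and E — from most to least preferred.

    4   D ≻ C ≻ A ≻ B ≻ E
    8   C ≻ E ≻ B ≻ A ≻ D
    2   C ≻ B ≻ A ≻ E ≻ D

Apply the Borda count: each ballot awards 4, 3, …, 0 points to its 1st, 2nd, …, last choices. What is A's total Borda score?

Borda scores:
  A: 4·2 + 8·1 + 2·2 = 20
  B: 4·1 + 8·2 + 2·3 = 26
  C: 4·3 + 8·4 + 2·4 = 52
  D: 4·4 + 8·0 + 2·0 = 16
  E: 4·0 + 8·3 + 2·1 = 26

20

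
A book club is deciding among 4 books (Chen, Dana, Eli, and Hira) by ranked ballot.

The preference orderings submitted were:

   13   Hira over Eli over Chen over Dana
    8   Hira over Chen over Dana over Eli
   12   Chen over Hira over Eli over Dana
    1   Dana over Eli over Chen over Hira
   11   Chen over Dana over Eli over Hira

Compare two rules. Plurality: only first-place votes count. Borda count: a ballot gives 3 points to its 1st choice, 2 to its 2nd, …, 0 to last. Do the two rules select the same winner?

Plurality first-place counts: Chen 23, Dana 1, Eli 0, Hira 21 → Chen.
Borda totals: Chen 99, Dana 33, Eli 51, Hira 87 → Chen.
The two rules agree on Chen.

Yes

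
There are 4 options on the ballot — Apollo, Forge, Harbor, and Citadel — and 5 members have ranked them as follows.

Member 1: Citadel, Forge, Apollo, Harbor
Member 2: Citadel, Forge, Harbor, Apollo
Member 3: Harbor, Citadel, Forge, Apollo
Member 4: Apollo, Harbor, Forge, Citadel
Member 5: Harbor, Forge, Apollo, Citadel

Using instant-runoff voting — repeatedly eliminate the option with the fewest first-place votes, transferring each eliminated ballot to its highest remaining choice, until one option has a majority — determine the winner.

Harbor

Round 1: Harbor 2, Citadel 2, Apollo 1, Forge 0. Forge has the fewest and is eliminated.
Round 2: Harbor 2, Citadel 2, Apollo 1. Apollo has the fewest and is eliminated.
Round 3: Harbor 3, Citadel 2. Harbor has a majority.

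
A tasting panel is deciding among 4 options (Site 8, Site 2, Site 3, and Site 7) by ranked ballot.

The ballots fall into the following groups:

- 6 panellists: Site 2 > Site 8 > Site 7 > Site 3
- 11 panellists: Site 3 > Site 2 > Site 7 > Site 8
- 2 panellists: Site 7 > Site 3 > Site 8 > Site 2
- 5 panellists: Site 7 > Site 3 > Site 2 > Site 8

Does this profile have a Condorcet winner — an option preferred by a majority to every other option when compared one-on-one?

No

Head-to-head results (24 voters total):
Site 8 vs Site 2: Site 2 wins 22–2.
Site 8 vs Site 3: Site 3 wins 18–6.
Site 8 vs Site 7: Site 7 wins 18–6.
Site 2 vs Site 3: Site 3 wins 18–6.
Site 2 vs Site 7: Site 2 wins 17–7.
Site 3 vs Site 7: Site 7 wins 13–11.
No candidate beats all others: Site 2 beats Site 7 beats Site 3 beats Site 2, a majority cycle.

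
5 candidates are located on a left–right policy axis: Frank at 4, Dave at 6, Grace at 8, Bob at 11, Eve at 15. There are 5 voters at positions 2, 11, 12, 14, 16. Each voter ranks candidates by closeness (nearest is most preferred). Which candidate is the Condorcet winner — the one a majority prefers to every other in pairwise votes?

Bob

With single-peaked preferences on a line, the Condorcet winner is the candidate closest to the median voter.
The median voter (position 12) is closest to Bob at 11.
Check: Bob vs Frank — voters closer to Bob: 4 of 5.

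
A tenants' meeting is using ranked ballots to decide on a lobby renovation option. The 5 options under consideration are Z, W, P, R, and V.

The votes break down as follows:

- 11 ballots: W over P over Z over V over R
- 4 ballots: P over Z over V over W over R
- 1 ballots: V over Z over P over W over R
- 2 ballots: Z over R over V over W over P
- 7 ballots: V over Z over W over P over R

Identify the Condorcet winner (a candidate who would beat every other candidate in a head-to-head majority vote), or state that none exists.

None — there is no Condorcet winner

Head-to-head results (25 voters total):
Z vs W: Z wins 14–11.
Z vs P: P wins 15–10.
Z vs R: Z wins 25–0.
Z vs V: Z wins 17–8.
W vs P: W wins 20–5.
W vs R: W wins 23–2.
W vs V: V wins 14–11.
P vs R: P wins 23–2.
P vs V: P wins 15–10.
R vs V: V wins 23–2.
No candidate beats all others: Z beats W beats P beats Z, a majority cycle.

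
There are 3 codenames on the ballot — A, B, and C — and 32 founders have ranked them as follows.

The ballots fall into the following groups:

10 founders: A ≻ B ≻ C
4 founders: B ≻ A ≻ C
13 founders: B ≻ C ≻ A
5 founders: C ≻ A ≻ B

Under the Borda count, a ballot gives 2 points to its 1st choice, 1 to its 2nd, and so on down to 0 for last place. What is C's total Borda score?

23

Borda scores:
  A: 10·2 + 4·1 + 13·0 + 5·1 = 29
  B: 10·1 + 4·2 + 13·2 + 5·0 = 44
  C: 10·0 + 4·0 + 13·1 + 5·2 = 23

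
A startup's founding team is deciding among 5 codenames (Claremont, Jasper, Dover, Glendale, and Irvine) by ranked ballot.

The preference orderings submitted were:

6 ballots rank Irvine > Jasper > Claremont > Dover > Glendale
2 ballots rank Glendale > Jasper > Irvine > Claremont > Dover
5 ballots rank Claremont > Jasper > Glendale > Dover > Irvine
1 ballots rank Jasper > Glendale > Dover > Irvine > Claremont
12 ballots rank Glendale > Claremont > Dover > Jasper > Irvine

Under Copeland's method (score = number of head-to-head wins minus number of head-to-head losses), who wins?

Glendale

Pairwise results:
  Claremont vs Jasper: Claremont wins 17–9.
  Claremont vs Dover: Claremont wins 25–1.
  Claremont vs Glendale: Glendale wins 15–11.
  Claremont vs Irvine: Claremont wins 17–9.
  Jasper vs Dover: Jasper wins 14–12.
  Jasper vs Glendale: Glendale wins 14–12.
  Jasper vs Irvine: Jasper wins 20–6.
  Dover vs Glendale: Glendale wins 20–6.
  Dover vs Irvine: Dover wins 18–8.
  Glendale vs Irvine: Glendale wins 20–6.
Copeland scores (wins − losses):
  Claremont: 3 − 1 = 2
  Jasper: 2 − 2 = 0
  Dover: 1 − 3 = -2
  Glendale: 4 − 0 = 4
  Irvine: 0 − 4 = -4
Glendale has the best Copeland score.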